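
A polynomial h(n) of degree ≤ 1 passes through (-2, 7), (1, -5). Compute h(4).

Write h(n) = an + b. Substituting each data point gives a linear system:
  -2a + b = 7
  a + b = -5
Solving the system yields a = -4, b = -1.
So h(n) = -4n - 1.
Then h(4) = -17.

-17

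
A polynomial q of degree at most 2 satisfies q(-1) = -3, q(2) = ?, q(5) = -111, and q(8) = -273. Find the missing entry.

-21

The 3 known points determine the degree-2 polynomial uniquely.
Write q(t) = at^2 + bt + c. Substituting each data point gives a linear system:
  a - b + c = -3
  25a + 5b + c = -111
  64a + 8b + c = -273
Solving the system yields a = -4, b = -2, c = -1.
So q(t) = -4t^2 - 2t - 1.
Then q(2) = -21.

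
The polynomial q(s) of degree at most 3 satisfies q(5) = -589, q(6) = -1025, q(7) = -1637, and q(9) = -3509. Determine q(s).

Using the Lagrange interpolation formula with nodes 5, 6, 7, 9:
  L_0(s) = (s - 6)(s - 7)(s - 9) / -8
  L_1(s) = (s - 5)(s - 7)(s - 9) / 3
  L_2(s) = (s - 5)(s - 6)(s - 9) / -4
  L_3(s) = (s - 5)(s - 6)(s - 7) / 24
Then q(s) = -589·L_0(s) - 1025·L_1(s) - 1637·L_2(s) - 3509·L_3(s).
Expanding and collecting terms gives q(s) = -5s^3 + 2s^2 - 3s + 1.
Check: q(6) = -1025. ✓

q(s) = -5s^3 + 2s^2 - 3s + 1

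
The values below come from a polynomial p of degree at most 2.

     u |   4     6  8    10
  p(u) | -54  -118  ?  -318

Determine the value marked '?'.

-206

On equispaced nodes a degree-2 polynomial has vanishing third forward difference, so
  - p(4) + 3·p(6) - 3·p(8) + p(10) = 0.
Substituting the known values and solving for p(8):
  -3·p(8) = 618
  p(8) = -206.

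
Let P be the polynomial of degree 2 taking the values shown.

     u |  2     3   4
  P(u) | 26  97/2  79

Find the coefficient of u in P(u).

Write P(u) = au^2 + bu + c. Substituting each data point gives a linear system:
  4a + 2b + c = 26
  9a + 3b + c = 97/2
  16a + 4b + c = 79
Solving the system yields a = 4, b = 5/2, c = 5.
So P(u) = 4u^2 + (5/2)u + 5.
The coefficient of u is 5/2.

5/2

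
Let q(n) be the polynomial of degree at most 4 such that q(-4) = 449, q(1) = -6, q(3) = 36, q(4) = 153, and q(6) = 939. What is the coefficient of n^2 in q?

3

Write q(n) = an^4 + bn^3 + cn^2 + dn + e. Substituting each data point gives a linear system:
  256a - 64b + 16c - 4d + e = 449
  a + b + c + d + e = -6
  81a + 27b + 9c + 3d + e = 36
  256a + 64b + 16c + 4d + e = 153
  1296a + 216b + 36c + 6d + e = 939
Solving the system yields a = 1, b = -2, c = 3, d = -5, e = -3.
So q(n) = n^4 - 2n^3 + 3n^2 - 5n - 3.
The coefficient of n^2 is 3.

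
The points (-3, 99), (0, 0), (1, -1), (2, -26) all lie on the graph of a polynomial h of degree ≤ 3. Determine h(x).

Using the Lagrange interpolation formula with nodes -3, 0, 1, 2:
  L_0(x) = x(x - 1)(x - 2) / -60
  L_1(x) = (x + 3)(x - 1)(x - 2) / 6
  L_2(x) = (x + 3)x(x - 2) / -4
  L_3(x) = (x + 3)x(x - 1) / 10
Then h(x) = 99·L_0(x) + 0·L_1(x) - 1·L_2(x) - 26·L_3(x).
Expanding and collecting terms gives h(x) = -4x^3 + 3x.
Check: h(1) = -1. ✓

h(x) = -4x^3 + 3x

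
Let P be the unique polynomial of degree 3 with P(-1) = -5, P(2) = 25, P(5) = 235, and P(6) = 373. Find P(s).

P(s) = s^3 + 4s^2 + 3s - 5

Write P(s) = as^3 + bs^2 + cs + d. Substituting each data point gives a linear system:
  -a + b - c + d = -5
  8a + 4b + 2c + d = 25
  125a + 25b + 5c + d = 235
  216a + 36b + 6c + d = 373
Solving the system yields a = 1, b = 4, c = 3, d = -5.
So P(s) = s³ + 4s² + 3s - 5.
Check: P(5) = 235. ✓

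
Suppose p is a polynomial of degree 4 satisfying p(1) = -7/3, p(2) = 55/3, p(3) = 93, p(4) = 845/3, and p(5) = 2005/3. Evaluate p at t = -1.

-5/3

Forward differences of the values at t = 1, 2, 3, 4, 5:
  p  : -7/3  55/3  93  845/3  2005/3
  Δ  : 62/3  224/3  566/3  1160/3
  Δ^2: 54  114  198
  Δ^3: 60  84
  Δ^4: 24
The fourth differences are constant, confirming degree 4.
Interpolating (Newton forward form) and evaluating at t = -1 gives p(-1) = -5/3.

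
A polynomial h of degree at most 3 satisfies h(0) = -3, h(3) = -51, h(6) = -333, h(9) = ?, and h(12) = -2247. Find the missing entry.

-1011

The 4 known points determine the degree-3 polynomial uniquely.
Write h(u) = au^3 + bu^2 + cu + d. Substituting each data point gives a linear system:
  d = -3
  27a + 9b + 3c + d = -51
  216a + 36b + 6c + d = -333
  1728a + 144b + 12c + d = -2247
Solving the system yields a = -1, b = -4, c = 5, d = -3.
So h(u) = -u^3 - 4u^2 + 5u - 3.
Then h(9) = -1011.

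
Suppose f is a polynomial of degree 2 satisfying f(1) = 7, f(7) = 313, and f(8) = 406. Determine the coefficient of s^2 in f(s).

Write f(s) = as^2 + bs + c. Substituting each data point gives a linear system:
  a + b + c = 7
  49a + 7b + c = 313
  64a + 8b + c = 406
Solving the system yields a = 6, b = 3, c = -2.
So f(s) = 6s^2 + 3s - 2.
The leading coefficient is 6.

6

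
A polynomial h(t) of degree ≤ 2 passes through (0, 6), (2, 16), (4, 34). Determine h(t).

Using the Lagrange interpolation formula with nodes 0, 2, 4:
  L_0(t) = (t - 2)(t - 4) / 8
  L_1(t) = t(t - 4) / -4
  L_2(t) = t(t - 2) / 8
Then h(t) = 6·L_0(t) + 16·L_1(t) + 34·L_2(t).
Expanding and collecting terms gives h(t) = t^2 + 3t + 6.
Check: h(2) = 16. ✓

h(t) = t^2 + 3t + 6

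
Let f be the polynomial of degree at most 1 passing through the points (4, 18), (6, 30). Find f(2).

6

Write f(t) = at + b. Substituting each data point gives a linear system:
  4a + b = 18
  6a + b = 30
Solving the system yields a = 6, b = -6.
So f(t) = 6t - 6.
Then f(2) = 6.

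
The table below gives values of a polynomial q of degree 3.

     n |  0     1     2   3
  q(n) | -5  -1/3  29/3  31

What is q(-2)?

Write q(n) = an^3 + bn^2 + cn + d. Substituting each data point gives a linear system:
  d = -5
  a + b + c + d = -1/3
  8a + 4b + 2c + d = 29/3
  27a + 9b + 3c + d = 31
Solving the system yields a = 1, b = -1/3, c = 4, d = -5.
So q(n) = n^3 - (1/3)n^2 + 4n - 5.
Then q(-2) = -67/3.

-67/3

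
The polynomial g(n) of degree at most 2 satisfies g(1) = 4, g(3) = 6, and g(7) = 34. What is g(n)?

g(n) = n^2 - 3n + 6

Using the Lagrange interpolation formula with nodes 1, 3, 7:
  L_0(n) = (n - 3)(n - 7) / 12
  L_1(n) = (n - 1)(n - 7) / -8
  L_2(n) = (n - 1)(n - 3) / 24
Then g(n) = 4·L_0(n) + 6·L_1(n) + 34·L_2(n).
Expanding and collecting terms gives g(n) = n² - 3n + 6.
Check: g(7) = 34. ✓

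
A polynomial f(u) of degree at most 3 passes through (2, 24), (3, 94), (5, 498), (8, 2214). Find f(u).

f(u) = 5u^3 - 6u^2 + 5u - 2

Write f(u) = au^3 + bu^2 + cu + d. Substituting each data point gives a linear system:
  8a + 4b + 2c + d = 24
  27a + 9b + 3c + d = 94
  125a + 25b + 5c + d = 498
  512a + 64b + 8c + d = 2214
Solving the system yields a = 5, b = -6, c = 5, d = -2.
So f(u) = 5u³ - 6u² + 5u - 2.
Check: f(5) = 498. ✓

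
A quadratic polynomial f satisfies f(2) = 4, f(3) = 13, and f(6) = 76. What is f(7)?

109

Write f(t) = at^2 + bt + c. Substituting each data point gives a linear system:
  4a + 2b + c = 4
  9a + 3b + c = 13
  36a + 6b + c = 76
Solving the system yields a = 3, b = -6, c = 4.
So f(t) = 3t^2 - 6t + 4.
Then f(7) = 109.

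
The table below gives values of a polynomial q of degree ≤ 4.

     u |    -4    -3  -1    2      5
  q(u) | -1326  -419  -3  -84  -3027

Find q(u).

q(u) = -5u^4 + u^3 - 5u - 2

Using the Lagrange interpolation formula with nodes -4, -3, -1, 2, 5:
  L_0(u) = (u + 3)(u + 1)(u - 2)(u - 5) / 162
  L_1(u) = (u + 4)(u + 1)(u - 2)(u - 5) / -80
  L_2(u) = (u + 4)(u + 3)(u - 2)(u - 5) / 108
  L_3(u) = (u + 4)(u + 3)(u + 1)(u - 5) / -270
  L_4(u) = (u + 4)(u + 3)(u + 1)(u - 2) / 1296
Then q(u) = -1326·L_0(u) - 419·L_1(u) - 3·L_2(u) - 84·L_3(u) - 3027·L_4(u).
Expanding and collecting terms gives q(u) = -5u^4 + u^3 - 5u - 2.
Check: q(2) = -84. ✓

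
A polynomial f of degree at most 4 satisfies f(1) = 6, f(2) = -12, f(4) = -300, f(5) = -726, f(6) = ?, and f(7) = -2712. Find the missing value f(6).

The 5 known points determine the degree-4 polynomial uniquely.
Write f(x) = ax^4 + bx^3 + cx^2 + dx + e. Substituting each data point gives a linear system:
  a + b + c + d + e = 6
  16a + 8b + 4c + 2d + e = -12
  256a + 64b + 16c + 4d + e = -300
  625a + 125b + 25c + 5d + e = -726
  2401a + 343b + 49c + 7d + e = -2712
Solving the system yields a = -1, b = -1, c = 0, d = 4, e = 4.
So f(x) = -x^4 - x^3 + 4x + 4.
Then f(6) = -1484.

-1484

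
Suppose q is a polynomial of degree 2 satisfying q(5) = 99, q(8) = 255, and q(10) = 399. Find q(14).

Write q(n) = an^2 + bn + c. Substituting each data point gives a linear system:
  25a + 5b + c = 99
  64a + 8b + c = 255
  100a + 10b + c = 399
Solving the system yields a = 4, b = 0, c = -1.
So q(n) = 4n² - 1.
Then q(14) = 783.

783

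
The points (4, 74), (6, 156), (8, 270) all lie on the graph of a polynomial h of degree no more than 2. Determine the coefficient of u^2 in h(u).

4

Write h(u) = au^2 + bu + c. Substituting each data point gives a linear system:
  16a + 4b + c = 74
  36a + 6b + c = 156
  64a + 8b + c = 270
Solving the system yields a = 4, b = 1, c = 6.
So h(u) = 4u^2 + u + 6.
The leading coefficient is 4.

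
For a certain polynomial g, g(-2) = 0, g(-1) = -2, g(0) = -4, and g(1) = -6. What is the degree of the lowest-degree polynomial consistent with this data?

Forward differences of the values at t = -2, -1, 0, 1:
  g  : 0  -2  -4  -6
  Δ  : -2  -2  -2
  Δ^2: 0  0
  Δ^3: 0
The first differences are constant (-2) and nonzero, while all higher differences vanish, so the minimal degree is 1.

1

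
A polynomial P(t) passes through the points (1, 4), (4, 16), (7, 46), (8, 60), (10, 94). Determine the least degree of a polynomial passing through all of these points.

2

Divided differences on the nodes 1, 4, 7, 8, 10:
  order 0: 4  16  46  60  94
  order 1: 4  10  14  17
  order 2: 1  1  1
  order 3: 0  0
  order 4: 0
The order-2 divided differences are all 1 (nonzero) and every higher order vanishes, so the data lies on a polynomial of degree exactly 2.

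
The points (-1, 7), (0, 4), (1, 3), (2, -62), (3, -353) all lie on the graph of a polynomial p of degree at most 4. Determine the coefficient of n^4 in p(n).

Write p(n) = an^4 + bn^3 + cn^2 + dn + e. Substituting each data point gives a linear system:
  a - b + c - d + e = 7
  e = 4
  a + b + c + d + e = 3
  16a + 8b + 4c + 2d + e = -62
  81a + 27b + 9c + 3d + e = -353
Solving the system yields a = -4, b = -3, c = 5, d = 1, e = 4.
So p(n) = -4n^4 - 3n^3 + 5n^2 + n + 4.
The leading coefficient is -4.

-4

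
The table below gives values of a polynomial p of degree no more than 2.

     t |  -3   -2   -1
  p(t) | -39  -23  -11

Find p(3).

Forward differences of the values at t = -3, -2, -1:
  p  : -39  -23  -11
  Δ  : 16  12
  Δ^2: -4
The second differences are constant, confirming degree 2.
Interpolating (Newton forward form) and evaluating at t = 3 gives p(3) = -3.

-3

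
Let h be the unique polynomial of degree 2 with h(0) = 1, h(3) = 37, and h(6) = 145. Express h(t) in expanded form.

Using the Lagrange interpolation formula with nodes 0, 3, 6:
  L_0(t) = (t - 3)(t - 6) / 18
  L_1(t) = t(t - 6) / -9
  L_2(t) = t(t - 3) / 18
Then h(t) = 1·L_0(t) + 37·L_1(t) + 145·L_2(t).
Expanding and collecting terms gives h(t) = 4t^2 + 1.
Check: h(6) = 145. ✓

h(t) = 4t^2 + 1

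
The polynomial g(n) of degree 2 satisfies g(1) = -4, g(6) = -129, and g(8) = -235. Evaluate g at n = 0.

Write g(n) = an^2 + bn + c. Substituting each data point gives a linear system:
  a + b + c = -4
  36a + 6b + c = -129
  64a + 8b + c = -235
Solving the system yields a = -4, b = 3, c = -3.
So g(n) = -4n² + 3n - 3.
Then g(0) = -3.

-3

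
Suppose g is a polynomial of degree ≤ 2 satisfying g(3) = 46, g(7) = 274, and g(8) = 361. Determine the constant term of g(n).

1

Write g(n) = an^2 + bn + c. Substituting each data point gives a linear system:
  9a + 3b + c = 46
  49a + 7b + c = 274
  64a + 8b + c = 361
Solving the system yields a = 6, b = -3, c = 1.
So g(n) = 6n² - 3n + 1.
The constant term is 1.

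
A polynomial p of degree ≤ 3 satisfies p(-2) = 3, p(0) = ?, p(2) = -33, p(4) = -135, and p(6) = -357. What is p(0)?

On equispaced nodes a degree-3 polynomial has vanishing fourth forward difference, so
  p(-2) - 4·p(0) + 6·p(2) - 4·p(4) + p(6) = 0.
Substituting the known values and solving for p(0):
  -4·p(0) = 12
  p(0) = -3.

-3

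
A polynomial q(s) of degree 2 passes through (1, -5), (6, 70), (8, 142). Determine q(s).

q(s) = 3s^2 - 6s - 2

Write q(s) = as^2 + bs + c. Substituting each data point gives a linear system:
  a + b + c = -5
  36a + 6b + c = 70
  64a + 8b + c = 142
Solving the system yields a = 3, b = -6, c = -2.
So q(s) = 3s^2 - 6s - 2.
Check: q(1) = -5. ✓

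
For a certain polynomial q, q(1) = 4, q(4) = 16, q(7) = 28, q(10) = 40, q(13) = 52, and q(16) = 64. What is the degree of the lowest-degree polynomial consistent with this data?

Forward differences of the values at x = 1, 4, 7, 10, 13, 16:
  q  : 4  16  28  40  52  64
  Δ  : 12  12  12  12  12
  Δ^2: 0  0  0  0
  Δ^3: 0  0  0
  Δ^4: 0  0
  Δ^5: 0
The first differences are constant (12) and nonzero, while all higher differences vanish, so the minimal degree is 1.

1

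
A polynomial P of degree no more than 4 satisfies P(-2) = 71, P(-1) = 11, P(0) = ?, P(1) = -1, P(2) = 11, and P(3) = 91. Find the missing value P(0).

The 5 known points determine the degree-4 polynomial uniquely.
Write P(t) = at^4 + bt^3 + ct^2 + dt + e. Substituting each data point gives a linear system:
  16a - 8b + 4c - 2d + e = 71
  a - b + c - d + e = 11
  a + b + c + d + e = -1
  16a + 8b + 4c + 2d + e = 11
  81a + 27b + 9c + 3d + e = 91
Solving the system yields a = 2, b = -3, c = 2, d = -3, e = 1.
So P(t) = 2t^4 - 3t^3 + 2t^2 - 3t + 1.
Then P(0) = 1.

1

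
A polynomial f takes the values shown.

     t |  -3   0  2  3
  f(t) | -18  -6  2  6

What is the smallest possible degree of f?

Divided differences on the nodes -3, 0, 2, 3:
  order 0: -18  -6  2  6
  order 1: 4  4  4
  order 2: 0  0
  order 3: 0
The order-1 divided differences are all 4 (nonzero) and every higher order vanishes, so the data lies on a polynomial of degree exactly 1.

1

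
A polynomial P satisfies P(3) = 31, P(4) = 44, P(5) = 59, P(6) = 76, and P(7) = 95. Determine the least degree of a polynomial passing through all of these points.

Forward differences of the values at n = 3, 4, 5, 6, 7:
  P  : 31  44  59  76  95
  Δ  : 13  15  17  19
  Δ^2: 2  2  2
  Δ^3: 0  0
  Δ^4: 0
The second differences are constant (2) and nonzero, while all higher differences vanish, so the minimal degree is 2.

2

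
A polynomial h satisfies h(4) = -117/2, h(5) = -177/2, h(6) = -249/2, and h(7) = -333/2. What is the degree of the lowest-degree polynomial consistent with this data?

Forward differences of the values at t = 4, 5, 6, 7:
  h  : -117/2  -177/2  -249/2  -333/2
  Δ  : -30  -36  -42
  Δ^2: -6  -6
  Δ^3: 0
The second differences are constant (-6) and nonzero, while all higher differences vanish, so the minimal degree is 2.

2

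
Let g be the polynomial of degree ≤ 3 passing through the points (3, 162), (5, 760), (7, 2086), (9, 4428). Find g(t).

Using the Lagrange interpolation formula with nodes 3, 5, 7, 9:
  L_0(t) = (t - 5)(t - 7)(t - 9) / -48
  L_1(t) = (t - 3)(t - 7)(t - 9) / 16
  L_2(t) = (t - 3)(t - 5)(t - 9) / -16
  L_3(t) = (t - 3)(t - 5)(t - 7) / 48
Then g(t) = 162·L_0(t) + 760·L_1(t) + 2086·L_2(t) + 4428·L_3(t).
Expanding and collecting terms gives g(t) = 6t³ + t² - 3t.
Check: g(5) = 760. ✓

g(t) = 6t^3 + t^2 - 3t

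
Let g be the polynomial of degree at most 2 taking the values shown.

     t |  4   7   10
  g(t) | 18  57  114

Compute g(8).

74

Forward differences of the values at t = 4, 7, 10:
  g  : 18  57  114
  Δ  : 39  57
  Δ^2: 18
The second differences are constant, confirming degree 2.
Interpolating (Newton forward form) and evaluating at t = 8 gives g(8) = 74.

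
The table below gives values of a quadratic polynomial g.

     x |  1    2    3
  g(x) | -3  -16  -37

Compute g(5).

Forward differences of the values at x = 1, 2, 3:
  g  : -3  -16  -37
  Δ  : -13  -21
  Δ^2: -8
The second differences are constant, confirming degree 2.
Interpolating (Newton forward form) and evaluating at x = 5 gives g(5) = -103.

-103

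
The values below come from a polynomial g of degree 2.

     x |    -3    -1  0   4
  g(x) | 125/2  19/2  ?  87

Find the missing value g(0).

The 3 known points determine the degree-2 polynomial uniquely.
Write g(x) = ax^2 + bx + c. Substituting each data point gives a linear system:
  9a - 3b + c = 125/2
  a - b + c = 19/2
  16a + 4b + c = 87
Solving the system yields a = 6, b = -5/2, c = 1.
So g(x) = 6x^2 - (5/2)x + 1.
Then g(0) = 1.

1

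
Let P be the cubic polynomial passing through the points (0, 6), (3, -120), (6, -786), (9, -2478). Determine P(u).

P(u) = -3u^3 - 3u^2 - 6u + 6

Write P(u) = au^3 + bu^2 + cu + d. Substituting each data point gives a linear system:
  d = 6
  27a + 9b + 3c + d = -120
  216a + 36b + 6c + d = -786
  729a + 81b + 9c + d = -2478
Solving the system yields a = -3, b = -3, c = -6, d = 6.
So P(u) = -3u³ - 3u² - 6u + 6.
Check: P(9) = -2478. ✓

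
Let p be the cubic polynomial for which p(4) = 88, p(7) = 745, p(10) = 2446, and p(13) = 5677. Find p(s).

Write p(s) = as^3 + bs^2 + cs + d. Substituting each data point gives a linear system:
  64a + 16b + 4c + d = 88
  343a + 49b + 7c + d = 745
  1000a + 100b + 10c + d = 2446
  2197a + 169b + 13c + d = 5677
Solving the system yields a = 3, b = -5, c = -5, d = -4.
So p(s) = 3s³ - 5s² - 5s - 4.
Check: p(7) = 745. ✓

p(s) = 3s^3 - 5s^2 - 5s - 4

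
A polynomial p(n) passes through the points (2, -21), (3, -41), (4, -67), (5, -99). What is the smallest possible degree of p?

2

Forward differences of the values at n = 2, 3, 4, 5:
  p  : -21  -41  -67  -99
  Δ  : -20  -26  -32
  Δ^2: -6  -6
  Δ^3: 0
The second differences are constant (-6) and nonzero, while all higher differences vanish, so the minimal degree is 2.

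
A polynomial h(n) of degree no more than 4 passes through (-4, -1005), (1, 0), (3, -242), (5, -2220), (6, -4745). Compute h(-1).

Write h(n) = an^4 + bn^3 + cn^2 + dn + e. Substituting each data point gives a linear system:
  256a - 64b + 16c - 4d + e = -1005
  a + b + c + d + e = 0
  81a + 27b + 9c + 3d + e = -242
  625a + 125b + 25c + 5d + e = -2220
  1296a + 216b + 36c + 6d + e = -4745
Solving the system yields a = -4, b = 1, c = 6, d = 2, e = -5.
So h(n) = -4n^4 + n^3 + 6n^2 + 2n - 5.
Then h(-1) = -6.

-6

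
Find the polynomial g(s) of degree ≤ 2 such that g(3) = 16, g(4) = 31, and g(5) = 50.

Write g(s) = as^2 + bs + c. Substituting each data point gives a linear system:
  9a + 3b + c = 16
  16a + 4b + c = 31
  25a + 5b + c = 50
Solving the system yields a = 2, b = 1, c = -5.
So g(s) = 2s² + s - 5.
Check: g(4) = 31. ✓

g(s) = 2s^2 + s - 5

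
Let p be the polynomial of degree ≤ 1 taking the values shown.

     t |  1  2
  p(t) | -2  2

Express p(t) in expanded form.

Write p(t) = at + b. Substituting each data point gives a linear system:
  a + b = -2
  2a + b = 2
Solving the system yields a = 4, b = -6.
So p(t) = 4t - 6.
Check: p(2) = 2. ✓

p(t) = 4t - 6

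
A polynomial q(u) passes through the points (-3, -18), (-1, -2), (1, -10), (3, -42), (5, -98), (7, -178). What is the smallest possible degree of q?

Forward differences of the values at u = -3, -1, 1, 3, 5, 7:
  q  : -18  -2  -10  -42  -98  -178
  Δ  : 16  -8  -32  -56  -80
  Δ^2: -24  -24  -24  -24
  Δ^3: 0  0  0
  Δ^4: 0  0
  Δ^5: 0
The second differences are constant (-24) and nonzero, while all higher differences vanish, so the minimal degree is 2.

2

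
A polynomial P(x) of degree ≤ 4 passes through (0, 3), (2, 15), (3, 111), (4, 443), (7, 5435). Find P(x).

P(x) = 3x^4 - 5x^3 - 2x^2 + 6x + 3

Write P(x) = ax^4 + bx^3 + cx^2 + dx + e. Substituting each data point gives a linear system:
  e = 3
  16a + 8b + 4c + 2d + e = 15
  81a + 27b + 9c + 3d + e = 111
  256a + 64b + 16c + 4d + e = 443
  2401a + 343b + 49c + 7d + e = 5435
Solving the system yields a = 3, b = -5, c = -2, d = 6, e = 3.
So P(x) = 3x^4 - 5x^3 - 2x^2 + 6x + 3.
Check: P(0) = 3. ✓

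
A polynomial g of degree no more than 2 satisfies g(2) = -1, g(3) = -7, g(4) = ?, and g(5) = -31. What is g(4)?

The 3 known points determine the degree-2 polynomial uniquely.
Write g(t) = at^2 + bt + c. Substituting each data point gives a linear system:
  4a + 2b + c = -1
  9a + 3b + c = -7
  25a + 5b + c = -31
Solving the system yields a = -2, b = 4, c = -1.
So g(t) = -2t^2 + 4t - 1.
Then g(4) = -17.

-17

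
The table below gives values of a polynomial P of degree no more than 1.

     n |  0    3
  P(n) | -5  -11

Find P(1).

-7

Using the Lagrange interpolation formula with nodes 0, 3:
  L_0(n) = (n - 3) / -3
  L_1(n) = n / 3
Then P(n) = -5·L_0(n) - 11·L_1(n).
Expanding and collecting terms gives P(n) = -2n - 5.
Evaluating at n = 1: P(1) = -7.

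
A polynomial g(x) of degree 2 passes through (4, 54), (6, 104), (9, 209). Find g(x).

Write g(x) = ax^2 + bx + c. Substituting each data point gives a linear system:
  16a + 4b + c = 54
  36a + 6b + c = 104
  81a + 9b + c = 209
Solving the system yields a = 2, b = 5, c = 2.
So g(x) = 2x^2 + 5x + 2.
Check: g(9) = 209. ✓

g(x) = 2x^2 + 5x + 2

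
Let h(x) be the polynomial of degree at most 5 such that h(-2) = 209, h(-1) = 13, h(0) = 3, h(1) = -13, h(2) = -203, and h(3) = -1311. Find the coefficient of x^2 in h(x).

-4

Write h(x) = ax^5 + bx^4 + cx^3 + dx^2 + ex + k. Substituting each data point gives a linear system:
  -32a + 16b - 8c + 4d - 2e + k = 209
  -a + b - c + d - e + k = 13
  k = 3
  a + b + c + d + e + k = -13
  32a + 16b + 8c + 4d + 2e + k = -203
  243a + 81b + 27c + 9d + 3e + k = -1311
Solving the system yields a = -5, b = 1, c = -5, d = -4, e = -3, k = 3.
So h(x) = -5x^5 + x^4 - 5x^3 - 4x^2 - 3x + 3.
The coefficient of x^2 is -4.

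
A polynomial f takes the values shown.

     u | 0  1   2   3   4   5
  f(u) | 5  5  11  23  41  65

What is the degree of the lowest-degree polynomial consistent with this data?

2

Forward differences of the values at u = 0, 1, 2, 3, 4, 5:
  f  : 5  5  11  23  41  65
  Δ  : 0  6  12  18  24
  Δ^2: 6  6  6  6
  Δ^3: 0  0  0
  Δ^4: 0  0
  Δ^5: 0
The second differences are constant (6) and nonzero, while all higher differences vanish, so the minimal degree is 2.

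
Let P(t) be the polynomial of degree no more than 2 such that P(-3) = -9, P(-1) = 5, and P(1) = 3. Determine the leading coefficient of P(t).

Write P(t) = at^2 + bt + c. Substituting each data point gives a linear system:
  9a - 3b + c = -9
  a - b + c = 5
  a + b + c = 3
Solving the system yields a = -2, b = -1, c = 6.
So P(t) = -2t^2 - t + 6.
The leading coefficient is -2.

-2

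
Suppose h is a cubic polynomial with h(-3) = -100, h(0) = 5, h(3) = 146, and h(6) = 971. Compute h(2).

Write h(x) = ax^3 + bx^2 + cx + d. Substituting each data point gives a linear system:
  -27a + 9b - 3c + d = -100
  d = 5
  27a + 9b + 3c + d = 146
  216a + 36b + 6c + d = 971
Solving the system yields a = 4, b = 2, c = 5, d = 5.
So h(x) = 4x^3 + 2x^2 + 5x + 5.
Then h(2) = 55.

55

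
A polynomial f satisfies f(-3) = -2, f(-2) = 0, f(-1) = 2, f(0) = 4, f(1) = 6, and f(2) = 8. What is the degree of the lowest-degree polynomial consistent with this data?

1

Forward differences of the values at x = -3, -2, -1, 0, 1, 2:
  f  : -2  0  2  4  6  8
  Δ  : 2  2  2  2  2
  Δ^2: 0  0  0  0
  Δ^3: 0  0  0
  Δ^4: 0  0
  Δ^5: 0
The first differences are constant (2) and nonzero, while all higher differences vanish, so the minimal degree is 1.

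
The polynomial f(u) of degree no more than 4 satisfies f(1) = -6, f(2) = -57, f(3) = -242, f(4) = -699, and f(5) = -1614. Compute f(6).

Write f(u) = au^4 + bu^3 + cu^2 + du + e. Substituting each data point gives a linear system:
  a + b + c + d + e = -6
  16a + 8b + 4c + 2d + e = -57
  81a + 27b + 9c + 3d + e = -242
  256a + 64b + 16c + 4d + e = -699
  625a + 125b + 25c + 5d + e = -1614
Solving the system yields a = -2, b = -3, c = 1, d = -3, e = 1.
So f(u) = -2u^4 - 3u^3 + u^2 - 3u + 1.
Then f(6) = -3221.

-3221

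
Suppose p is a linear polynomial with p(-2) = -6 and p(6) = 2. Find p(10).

6

Write p(x) = ax + b. Substituting each data point gives a linear system:
  -2a + b = -6
  6a + b = 2
Solving the system yields a = 1, b = -4.
So p(x) = x - 4.
Then p(10) = 6.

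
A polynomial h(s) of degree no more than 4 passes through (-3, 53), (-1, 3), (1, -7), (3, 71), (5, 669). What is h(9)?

7073

Forward differences of the values at s = -3, -1, 1, 3, 5:
  h  : 53  3  -7  71  669
  Δ  : -50  -10  78  598
  Δ^2: 40  88  520
  Δ^3: 48  432
  Δ^4: 384
The fourth differences are constant, confirming degree 4.
Interpolating (Newton forward form) and evaluating at s = 9 gives h(9) = 7073.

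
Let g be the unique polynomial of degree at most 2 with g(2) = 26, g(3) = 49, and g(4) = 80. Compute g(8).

284

Forward differences of the values at t = 2, 3, 4:
  g  : 26  49  80
  Δ  : 23  31
  Δ^2: 8
The second differences are constant, confirming degree 2.
Interpolating (Newton forward form) and evaluating at t = 8 gives g(8) = 284.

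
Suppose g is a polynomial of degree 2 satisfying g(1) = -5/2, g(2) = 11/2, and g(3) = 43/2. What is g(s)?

g(s) = 4s^2 - 4s - 5/2

Using the Lagrange interpolation formula with nodes 1, 2, 3:
  L_0(s) = (s - 2)(s - 3) / 2
  L_1(s) = (s - 1)(s - 3) / -1
  L_2(s) = (s - 1)(s - 2) / 2
Then g(s) = -5/2·L_0(s) + 11/2·L_1(s) + 43/2·L_2(s).
Expanding and collecting terms gives g(s) = 4s² - 4s - 5/2.
Check: g(3) = 43/2. ✓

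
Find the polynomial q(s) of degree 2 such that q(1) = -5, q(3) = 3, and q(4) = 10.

Using the Lagrange interpolation formula with nodes 1, 3, 4:
  L_0(s) = (s - 3)(s - 4) / 6
  L_1(s) = (s - 1)(s - 4) / -2
  L_2(s) = (s - 1)(s - 3) / 3
Then q(s) = -5·L_0(s) + 3·L_1(s) + 10·L_2(s).
Expanding and collecting terms gives q(s) = s^2 - 6.
Check: q(4) = 10. ✓

q(s) = s^2 - 6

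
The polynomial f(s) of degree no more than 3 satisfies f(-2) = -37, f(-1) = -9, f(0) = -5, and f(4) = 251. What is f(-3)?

-113

Write f(s) = as^3 + bs^2 + cs + d. Substituting each data point gives a linear system:
  -8a + 4b - 2c + d = -37
  -a + b - c + d = -9
  d = -5
  64a + 16b + 4c + d = 251
Solving the system yields a = 4, b = 0, c = 0, d = -5.
So f(s) = 4s^3 - 5.
Then f(-3) = -113.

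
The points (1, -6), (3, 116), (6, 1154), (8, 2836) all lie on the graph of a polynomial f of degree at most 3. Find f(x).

f(x) = 6x^3 - 3x^2 - 5x - 4

Write f(x) = ax^3 + bx^2 + cx + d. Substituting each data point gives a linear system:
  a + b + c + d = -6
  27a + 9b + 3c + d = 116
  216a + 36b + 6c + d = 1154
  512a + 64b + 8c + d = 2836
Solving the system yields a = 6, b = -3, c = -5, d = -4.
So f(x) = 6x^3 - 3x^2 - 5x - 4.
Check: f(3) = 116. ✓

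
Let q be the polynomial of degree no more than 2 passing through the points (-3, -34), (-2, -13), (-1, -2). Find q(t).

q(t) = -5t^2 - 4t - 1

Write q(t) = at^2 + bt + c. Substituting each data point gives a linear system:
  9a - 3b + c = -34
  4a - 2b + c = -13
  a - b + c = -2
Solving the system yields a = -5, b = -4, c = -1.
So q(t) = -5t² - 4t - 1.
Check: q(-3) = -34. ✓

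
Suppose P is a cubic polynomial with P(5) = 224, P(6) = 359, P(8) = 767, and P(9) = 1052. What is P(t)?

Write P(t) = at^3 + bt^2 + ct + d. Substituting each data point gives a linear system:
  125a + 25b + 5c + d = 224
  216a + 36b + 6c + d = 359
  512a + 64b + 8c + d = 767
  729a + 81b + 9c + d = 1052
Solving the system yields a = 1, b = 4, c = 0, d = -1.
So P(t) = t^3 + 4t^2 - 1.
Check: P(8) = 767. ✓

P(t) = t^3 + 4t^2 - 1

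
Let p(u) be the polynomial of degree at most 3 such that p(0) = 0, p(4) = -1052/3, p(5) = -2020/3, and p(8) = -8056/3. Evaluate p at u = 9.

Write p(u) = au^3 + bu^2 + cu + d. Substituting each data point gives a linear system:
  d = 0
  64a + 16b + 4c + d = -1052/3
  125a + 25b + 5c + d = -2020/3
  512a + 64b + 8c + d = -8056/3
Solving the system yields a = -5, b = -2, c = 1/3, d = 0.
So p(u) = -5u^3 - 2u^2 + (1/3)u.
Then p(9) = -3804.

-3804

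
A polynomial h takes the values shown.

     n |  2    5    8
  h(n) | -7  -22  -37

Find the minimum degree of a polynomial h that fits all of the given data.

Divided differences on the nodes 2, 5, 8:
  order 0: -7  -22  -37
  order 1: -5  -5
  order 2: 0
The order-1 divided differences are all -5 (nonzero) and every higher order vanishes, so the data lies on a polynomial of degree exactly 1.

1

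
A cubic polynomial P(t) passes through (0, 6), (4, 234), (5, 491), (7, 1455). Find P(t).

P(t) = 5t^3 - 5t^2 - 3t + 6

Using the Lagrange interpolation formula with nodes 0, 4, 5, 7:
  L_0(t) = (t - 4)(t - 5)(t - 7) / -140
  L_1(t) = t(t - 5)(t - 7) / 12
  L_2(t) = t(t - 4)(t - 7) / -10
  L_3(t) = t(t - 4)(t - 5) / 42
Then P(t) = 6·L_0(t) + 234·L_1(t) + 491·L_2(t) + 1455·L_3(t).
Expanding and collecting terms gives P(t) = 5t³ - 5t² - 3t + 6.
Check: P(7) = 1455. ✓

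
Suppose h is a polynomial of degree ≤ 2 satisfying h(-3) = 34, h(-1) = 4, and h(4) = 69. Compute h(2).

Write h(t) = at^2 + bt + c. Substituting each data point gives a linear system:
  9a - 3b + c = 34
  a - b + c = 4
  16a + 4b + c = 69
Solving the system yields a = 4, b = 1, c = 1.
So h(t) = 4t² + t + 1.
Then h(2) = 19.

19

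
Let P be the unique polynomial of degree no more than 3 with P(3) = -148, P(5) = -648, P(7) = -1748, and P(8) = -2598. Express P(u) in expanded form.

Write P(u) = au^3 + bu^2 + cu + d. Substituting each data point gives a linear system:
  27a + 9b + 3c + d = -148
  125a + 25b + 5c + d = -648
  343a + 49b + 7c + d = -1748
  512a + 64b + 8c + d = -2598
Solving the system yields a = -5, b = 0, c = -5, d = 2.
So P(u) = -5u^3 - 5u + 2.
Check: P(7) = -1748. ✓

P(u) = -5u^3 - 5u + 2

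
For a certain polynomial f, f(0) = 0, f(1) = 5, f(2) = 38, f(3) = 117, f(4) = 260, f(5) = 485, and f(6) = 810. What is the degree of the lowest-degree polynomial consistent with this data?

3

Forward differences of the values at t = 0, 1, 2, 3, 4, 5, 6:
  f  : 0  5  38  117  260  485  810
  Δ  : 5  33  79  143  225  325
  Δ^2: 28  46  64  82  100
  Δ^3: 18  18  18  18
  Δ^4: 0  0  0
  Δ^5: 0  0
  Δ^6: 0
The third differences are constant (18) and nonzero, while all higher differences vanish, so the minimal degree is 3.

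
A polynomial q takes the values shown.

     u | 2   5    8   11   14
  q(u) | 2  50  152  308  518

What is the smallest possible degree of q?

2

Forward differences of the values at u = 2, 5, 8, 11, 14:
  q  : 2  50  152  308  518
  Δ  : 48  102  156  210
  Δ^2: 54  54  54
  Δ^3: 0  0
  Δ^4: 0
The second differences are constant (54) and nonzero, while all higher differences vanish, so the minimal degree is 2.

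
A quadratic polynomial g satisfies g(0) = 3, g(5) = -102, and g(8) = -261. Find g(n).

g(n) = -4n^2 - n + 3

Write g(n) = an^2 + bn + c. Substituting each data point gives a linear system:
  c = 3
  25a + 5b + c = -102
  64a + 8b + c = -261
Solving the system yields a = -4, b = -1, c = 3.
So g(n) = -4n^2 - n + 3.
Check: g(8) = -261. ✓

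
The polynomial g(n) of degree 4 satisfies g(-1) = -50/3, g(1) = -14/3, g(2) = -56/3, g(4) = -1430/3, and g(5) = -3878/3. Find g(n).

Write g(n) = an^4 + bn^3 + cn^2 + dn + e. Substituting each data point gives a linear system:
  a - b + c - d + e = -50/3
  a + b + c + d + e = -14/3
  16a + 8b + 4c + 2d + e = -56/3
  256a + 64b + 16c + 4d + e = -1430/3
  625a + 125b + 25c + 5d + e = -3878/3
Solving the system yields a = -3, b = 5, c = -5/3, d = 1, e = -6.
So g(n) = -3n^4 + 5n^3 - (5/3)n^2 + n - 6.
Check: g(4) = -1430/3. ✓

g(n) = -3n^4 + 5n^3 - (5/3)n^2 + n - 6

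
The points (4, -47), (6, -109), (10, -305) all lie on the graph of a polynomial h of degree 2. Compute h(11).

Using the Lagrange interpolation formula with nodes 4, 6, 10:
  L_0(n) = (n - 6)(n - 10) / 12
  L_1(n) = (n - 4)(n - 10) / -8
  L_2(n) = (n - 4)(n - 6) / 24
Then h(n) = -47·L_0(n) - 109·L_1(n) - 305·L_2(n).
Expanding and collecting terms gives h(n) = -3n² - n + 5.
Evaluating at n = 11: h(11) = -369.

-369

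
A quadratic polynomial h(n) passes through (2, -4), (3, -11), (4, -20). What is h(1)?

1

Write h(n) = an^2 + bn + c. Substituting each data point gives a linear system:
  4a + 2b + c = -4
  9a + 3b + c = -11
  16a + 4b + c = -20
Solving the system yields a = -1, b = -2, c = 4.
So h(n) = -n^2 - 2n + 4.
Then h(1) = 1.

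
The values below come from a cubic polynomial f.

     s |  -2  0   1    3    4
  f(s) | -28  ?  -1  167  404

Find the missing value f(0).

-4

The 4 known points determine the degree-3 polynomial uniquely.
Write f(s) = as^3 + bs^2 + cs + d. Substituting each data point gives a linear system:
  -8a + 4b - 2c + d = -28
  a + b + c + d = -1
  27a + 9b + 3c + d = 167
  64a + 16b + 4c + d = 404
Solving the system yields a = 6, b = 3, c = -6, d = -4.
So f(s) = 6s^3 + 3s^2 - 6s - 4.
Then f(0) = -4.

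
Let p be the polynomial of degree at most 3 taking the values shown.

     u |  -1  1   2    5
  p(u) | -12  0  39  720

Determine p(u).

p(u) = 6u^3 - u^2 - 5

Write p(u) = au^3 + bu^2 + cu + d. Substituting each data point gives a linear system:
  -a + b - c + d = -12
  a + b + c + d = 0
  8a + 4b + 2c + d = 39
  125a + 25b + 5c + d = 720
Solving the system yields a = 6, b = -1, c = 0, d = -5.
So p(u) = 6u³ - u² - 5.
Check: p(5) = 720. ✓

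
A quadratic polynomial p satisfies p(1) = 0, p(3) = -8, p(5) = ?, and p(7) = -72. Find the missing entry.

-32

The 3 known points determine the degree-2 polynomial uniquely.
Write p(t) = at^2 + bt + c. Substituting each data point gives a linear system:
  a + b + c = 0
  9a + 3b + c = -8
  49a + 7b + c = -72
Solving the system yields a = -2, b = 4, c = -2.
So p(t) = -2t² + 4t - 2.
Then p(5) = -32.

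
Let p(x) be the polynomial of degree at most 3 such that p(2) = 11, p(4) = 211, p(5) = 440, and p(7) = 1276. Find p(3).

Using the Lagrange interpolation formula with nodes 2, 4, 5, 7:
  L_0(x) = (x - 4)(x - 5)(x - 7) / -30
  L_1(x) = (x - 2)(x - 5)(x - 7) / 6
  L_2(x) = (x - 2)(x - 4)(x - 7) / -6
  L_3(x) = (x - 2)(x - 4)(x - 5) / 30
Then p(x) = 11·L_0(x) + 211·L_1(x) + 440·L_2(x) + 1276·L_3(x).
Expanding and collecting terms gives p(x) = 4x³ - x² - 6x - 5.
Evaluating at x = 3: p(3) = 76.

76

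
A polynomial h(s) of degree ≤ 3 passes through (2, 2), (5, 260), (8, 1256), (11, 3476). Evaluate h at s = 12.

Write h(s) = as^3 + bs^2 + cs + d. Substituting each data point gives a linear system:
  8a + 4b + 2c + d = 2
  125a + 25b + 5c + d = 260
  512a + 64b + 8c + d = 1256
  1331a + 121b + 11c + d = 3476
Solving the system yields a = 3, b = -4, c = -3, d = 0.
So h(s) = 3s^3 - 4s^2 - 3s.
Then h(12) = 4572.

4572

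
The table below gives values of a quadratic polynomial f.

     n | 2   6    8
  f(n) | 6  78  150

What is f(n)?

Write f(n) = an^2 + bn + c. Substituting each data point gives a linear system:
  4a + 2b + c = 6
  36a + 6b + c = 78
  64a + 8b + c = 150
Solving the system yields a = 3, b = -6, c = 6.
So f(n) = 3n^2 - 6n + 6.
Check: f(6) = 78. ✓

f(n) = 3n^2 - 6n + 6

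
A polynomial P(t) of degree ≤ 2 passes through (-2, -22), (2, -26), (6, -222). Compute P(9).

Using the Lagrange interpolation formula with nodes -2, 2, 6:
  L_0(t) = (t - 2)(t - 6) / 32
  L_1(t) = (t + 2)(t - 6) / -16
  L_2(t) = (t + 2)(t - 2) / 32
Then P(t) = -22·L_0(t) - 26·L_1(t) - 222·L_2(t).
Expanding and collecting terms gives P(t) = -6t^2 - t.
Evaluating at t = 9: P(9) = -495.

-495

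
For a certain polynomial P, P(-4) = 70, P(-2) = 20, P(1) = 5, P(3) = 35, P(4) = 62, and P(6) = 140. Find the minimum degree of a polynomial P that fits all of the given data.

2

Divided differences on the nodes -4, -2, 1, 3, 4, 6:
  order 0: 70  20  5  35  62  140
  order 1: -25  -5  15  27  39
  order 2: 4  4  4  4
  order 3: 0  0  0
  order 4: 0  0
  order 5: 0
The order-2 divided differences are all 4 (nonzero) and every higher order vanishes, so the data lies on a polynomial of degree exactly 2.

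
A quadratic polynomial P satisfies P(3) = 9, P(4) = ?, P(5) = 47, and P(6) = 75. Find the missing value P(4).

25

On equispaced nodes a degree-2 polynomial has vanishing third forward difference, so
  - P(3) + 3·P(4) - 3·P(5) + P(6) = 0.
Substituting the known values and solving for P(4):
  3·P(4) = 75
  P(4) = 25.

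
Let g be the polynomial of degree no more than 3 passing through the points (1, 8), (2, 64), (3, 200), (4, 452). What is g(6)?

1448

Write g(s) = as^3 + bs^2 + cs + d. Substituting each data point gives a linear system:
  a + b + c + d = 8
  8a + 4b + 2c + d = 64
  27a + 9b + 3c + d = 200
  64a + 16b + 4c + d = 452
Solving the system yields a = 6, b = 4, c = 2, d = -4.
So g(s) = 6s^3 + 4s^2 + 2s - 4.
Then g(6) = 1448.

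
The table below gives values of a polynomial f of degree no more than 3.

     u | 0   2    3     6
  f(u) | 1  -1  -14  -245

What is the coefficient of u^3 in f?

-2

Write f(u) = au^3 + bu^2 + cu + d. Substituting each data point gives a linear system:
  d = 1
  8a + 4b + 2c + d = -1
  27a + 9b + 3c + d = -14
  216a + 36b + 6c + d = -245
Solving the system yields a = -2, b = 6, c = -5, d = 1.
So f(u) = -2u^3 + 6u^2 - 5u + 1.
The leading coefficient is -2.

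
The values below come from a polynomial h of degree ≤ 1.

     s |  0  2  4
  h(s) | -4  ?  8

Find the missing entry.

On equispaced nodes a degree-1 polynomial has vanishing second forward difference, so
  h(0) - 2·h(2) + h(4) = 0.
Substituting the known values and solving for h(2):
  -2·h(2) = -4
  h(2) = 2.

2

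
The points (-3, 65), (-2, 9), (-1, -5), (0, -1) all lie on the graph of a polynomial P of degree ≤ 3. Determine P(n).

Using the Lagrange interpolation formula with nodes -3, -2, -1, 0:
  L_0(n) = (n + 2)(n + 1)n / -6
  L_1(n) = (n + 3)(n + 1)n / 2
  L_2(n) = (n + 3)(n + 2)n / -2
  L_3(n) = (n + 3)(n + 2)(n + 1) / 6
Then P(n) = 65·L_0(n) + 9·L_1(n) - 5·L_2(n) - 1·L_3(n).
Expanding and collecting terms gives P(n) = -4n^3 - 3n^2 + 5n - 1.
Check: P(-2) = 9. ✓

P(n) = -4n^3 - 3n^2 + 5n - 1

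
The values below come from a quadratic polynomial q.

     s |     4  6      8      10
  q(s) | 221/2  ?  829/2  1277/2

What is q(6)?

The 3 known points determine the degree-2 polynomial uniquely.
Write q(s) = as^2 + bs + c. Substituting each data point gives a linear system:
  16a + 4b + c = 221/2
  64a + 8b + c = 829/2
  100a + 10b + c = 1277/2
Solving the system yields a = 6, b = 4, c = -3/2.
So q(s) = 6s^2 + 4s - 3/2.
Then q(6) = 477/2.

477/2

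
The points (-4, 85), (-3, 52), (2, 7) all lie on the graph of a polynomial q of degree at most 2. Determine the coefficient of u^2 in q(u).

Write q(u) = au^2 + bu + c. Substituting each data point gives a linear system:
  16a - 4b + c = 85
  9a - 3b + c = 52
  4a + 2b + c = 7
Solving the system yields a = 4, b = -5, c = 1.
So q(u) = 4u^2 - 5u + 1.
The leading coefficient is 4.

4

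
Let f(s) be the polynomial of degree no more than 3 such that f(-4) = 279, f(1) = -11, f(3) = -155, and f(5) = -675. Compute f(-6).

997

Using the Lagrange interpolation formula with nodes -4, 1, 3, 5:
  L_0(s) = (s - 1)(s - 3)(s - 5) / -315
  L_1(s) = (s + 4)(s - 3)(s - 5) / 40
  L_2(s) = (s + 4)(s - 1)(s - 5) / -28
  L_3(s) = (s + 4)(s - 1)(s - 3) / 72
Then f(s) = 279·L_0(s) - 11·L_1(s) - 155·L_2(s) - 675·L_3(s).
Expanding and collecting terms gives f(s) = -5s³ - 2s² + s - 5.
Evaluating at s = -6: f(-6) = 997.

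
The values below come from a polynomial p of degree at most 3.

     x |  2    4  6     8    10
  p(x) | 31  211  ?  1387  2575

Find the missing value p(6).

The 4 known points determine the degree-3 polynomial uniquely.
Write p(x) = ax^3 + bx^2 + cx + d. Substituting each data point gives a linear system:
  8a + 4b + 2c + d = 31
  64a + 16b + 4c + d = 211
  512a + 64b + 8c + d = 1387
  1000a + 100b + 10c + d = 2575
Solving the system yields a = 2, b = 6, c = -2, d = -5.
So p(x) = 2x³ + 6x² - 2x - 5.
Then p(6) = 631.

631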